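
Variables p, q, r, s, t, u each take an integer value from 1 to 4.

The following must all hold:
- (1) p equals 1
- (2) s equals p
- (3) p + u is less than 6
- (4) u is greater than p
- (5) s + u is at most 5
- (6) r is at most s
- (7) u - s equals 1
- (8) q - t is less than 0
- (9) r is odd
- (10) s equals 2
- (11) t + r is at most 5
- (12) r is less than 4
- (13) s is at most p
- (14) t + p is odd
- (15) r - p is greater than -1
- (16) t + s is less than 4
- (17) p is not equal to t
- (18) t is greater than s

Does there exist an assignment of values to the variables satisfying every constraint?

Constraint 10 fixes s = 2 and constraint 1 fixes p = 1, but constraint 2 requires s = p. Since 2 ≠ 1, contradiction.

Unsatisfiable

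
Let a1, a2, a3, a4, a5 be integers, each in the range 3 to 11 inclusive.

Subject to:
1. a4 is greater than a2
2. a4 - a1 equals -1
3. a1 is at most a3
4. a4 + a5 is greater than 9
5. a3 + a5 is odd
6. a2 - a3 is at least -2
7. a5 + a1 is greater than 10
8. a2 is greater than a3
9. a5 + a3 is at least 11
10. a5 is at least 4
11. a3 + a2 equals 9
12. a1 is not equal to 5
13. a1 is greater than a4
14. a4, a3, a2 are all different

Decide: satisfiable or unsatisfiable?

Unsatisfiable

Constraints 1, 3, 8, and 13 give a2 < a4, a4 < a1, a1 ≤ a3, a3 < a2. Chaining: a2 < a4 < a1 ≤ a3 < a2, which forces a2 < a2 — impossible.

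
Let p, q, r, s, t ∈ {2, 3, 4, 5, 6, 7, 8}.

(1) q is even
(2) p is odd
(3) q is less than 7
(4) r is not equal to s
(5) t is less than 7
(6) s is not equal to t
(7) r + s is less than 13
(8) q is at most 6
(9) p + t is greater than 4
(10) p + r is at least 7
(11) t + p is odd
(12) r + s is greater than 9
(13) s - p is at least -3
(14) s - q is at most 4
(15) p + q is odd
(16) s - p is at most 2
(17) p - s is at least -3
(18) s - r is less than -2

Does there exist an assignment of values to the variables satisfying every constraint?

One satisfying assignment is p = 3, q = 2, r = 7, s = 3, t = 2.
For the less obvious constraints — constraint 7: r + s = 10; constraint 9: p + t = 5 — and the others hold by inspection.

Satisfiable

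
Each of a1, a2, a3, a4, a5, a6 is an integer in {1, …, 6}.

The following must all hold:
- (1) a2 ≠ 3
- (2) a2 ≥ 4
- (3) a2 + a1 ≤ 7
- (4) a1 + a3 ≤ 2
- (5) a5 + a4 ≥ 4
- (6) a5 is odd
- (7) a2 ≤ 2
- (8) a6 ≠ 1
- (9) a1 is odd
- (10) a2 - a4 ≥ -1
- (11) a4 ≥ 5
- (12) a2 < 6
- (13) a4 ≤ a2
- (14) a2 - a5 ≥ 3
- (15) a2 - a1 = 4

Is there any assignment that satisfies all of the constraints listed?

From constraints 11 and 13: a2 ≥ a4 and a4 ≥ 5, so a2 ≥ 5. From constraint 7: a2 ≤ 2. But 2 < 5, so no value of a2 works.

Unsatisfiable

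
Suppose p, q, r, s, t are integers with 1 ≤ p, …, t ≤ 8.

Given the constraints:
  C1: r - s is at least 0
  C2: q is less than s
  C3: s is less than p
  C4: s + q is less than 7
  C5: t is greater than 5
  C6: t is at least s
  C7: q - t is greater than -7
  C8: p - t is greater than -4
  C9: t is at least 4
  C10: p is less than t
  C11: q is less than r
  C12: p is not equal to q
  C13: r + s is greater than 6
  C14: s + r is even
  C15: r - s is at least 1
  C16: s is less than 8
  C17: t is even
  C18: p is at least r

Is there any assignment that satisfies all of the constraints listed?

Satisfiable

Try p = 5, q = 2, r = 5, s = 3, t = 6.
Check constraint 1: r - s = 2; constraint 4: s + q = 5; constraint 7: q - t = -4. The remaining constraints are straightforward to verify.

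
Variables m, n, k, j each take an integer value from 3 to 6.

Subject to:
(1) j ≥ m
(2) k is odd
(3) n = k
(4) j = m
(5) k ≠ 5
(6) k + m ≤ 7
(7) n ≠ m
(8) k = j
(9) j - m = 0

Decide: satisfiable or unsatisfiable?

Unsatisfiable

From constraints 3, 4, and 8, n = k = j = m, so n = m. But constraint 7 says n ≠ m. Contradiction.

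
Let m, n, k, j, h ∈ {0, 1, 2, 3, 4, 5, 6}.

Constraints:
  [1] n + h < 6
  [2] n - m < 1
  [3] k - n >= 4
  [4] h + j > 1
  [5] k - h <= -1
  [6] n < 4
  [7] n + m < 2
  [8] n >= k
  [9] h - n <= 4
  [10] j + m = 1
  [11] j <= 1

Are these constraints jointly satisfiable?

Constraints 3, 5, and 9 give h − k ≥ 1, k − n ≥ 4, n − h ≥ -4.
Adding all 3 inequalities: the left sides telescope to 0, and the right sides sum to 1 + 4 + (-4) = 1. So 0 ≥ 1, which is false.

Unsatisfiable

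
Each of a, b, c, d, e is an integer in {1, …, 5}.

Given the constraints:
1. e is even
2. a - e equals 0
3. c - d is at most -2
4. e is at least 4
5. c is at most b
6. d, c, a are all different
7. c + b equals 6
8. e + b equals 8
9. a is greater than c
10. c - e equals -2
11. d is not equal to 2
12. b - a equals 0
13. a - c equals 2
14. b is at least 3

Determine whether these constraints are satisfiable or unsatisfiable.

Satisfiable

Setting (a, b, c, d, e) = (4, 4, 2, 5, 4) satisfies everything: constraint 2: a - e = 0; constraint 3: c - d = -3, and the others follow.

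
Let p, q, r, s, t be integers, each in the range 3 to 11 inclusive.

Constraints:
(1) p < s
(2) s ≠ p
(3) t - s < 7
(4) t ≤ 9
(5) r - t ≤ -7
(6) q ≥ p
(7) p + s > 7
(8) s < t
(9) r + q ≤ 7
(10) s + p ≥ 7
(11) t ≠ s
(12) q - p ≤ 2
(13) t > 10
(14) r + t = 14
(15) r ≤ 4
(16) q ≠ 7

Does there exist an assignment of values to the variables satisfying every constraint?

Unsatisfiable

From constraint 15: r ≤ 4. From constraint 4: t ≤ 9. Hence r + t ≤ 13. But constraint 14 requires r + t = 14, and 14 > 13. Contradiction.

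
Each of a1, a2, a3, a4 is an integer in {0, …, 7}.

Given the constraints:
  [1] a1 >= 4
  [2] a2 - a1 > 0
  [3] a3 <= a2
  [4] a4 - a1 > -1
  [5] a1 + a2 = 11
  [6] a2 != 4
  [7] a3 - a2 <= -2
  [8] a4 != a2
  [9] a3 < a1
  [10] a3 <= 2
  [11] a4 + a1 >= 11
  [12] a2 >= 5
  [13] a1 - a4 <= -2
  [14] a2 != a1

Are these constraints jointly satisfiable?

Try a1 = 5, a2 = 6, a3 = 1, a4 = 7.
Check constraint 2: a2 - a1 = 1; constraint 4: a4 - a1 = 2. The remaining constraints are straightforward to verify.

Satisfiable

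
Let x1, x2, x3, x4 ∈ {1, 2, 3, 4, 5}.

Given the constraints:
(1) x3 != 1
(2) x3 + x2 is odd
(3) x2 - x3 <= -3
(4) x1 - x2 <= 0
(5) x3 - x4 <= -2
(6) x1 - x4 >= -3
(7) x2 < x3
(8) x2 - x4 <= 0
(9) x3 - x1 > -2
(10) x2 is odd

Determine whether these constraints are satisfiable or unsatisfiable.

Unsatisfiable

Constraints 3, 4, 5, and 6 give x2 − x1 ≥ 0, x1 − x4 ≥ -3, x4 − x3 ≥ 2, x3 − x2 ≥ 3.
Adding all 4 inequalities: the left sides telescope to 0, and the right sides sum to 0 + (-3) + 2 + 3 = 2. So 0 ≥ 2, which is false.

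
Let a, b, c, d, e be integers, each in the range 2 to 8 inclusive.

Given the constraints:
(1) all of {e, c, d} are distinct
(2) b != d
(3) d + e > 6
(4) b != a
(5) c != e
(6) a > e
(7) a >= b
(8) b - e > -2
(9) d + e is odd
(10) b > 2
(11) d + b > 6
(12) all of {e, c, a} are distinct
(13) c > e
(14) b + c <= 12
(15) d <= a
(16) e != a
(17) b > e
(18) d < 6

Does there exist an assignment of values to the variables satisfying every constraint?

The assignment a = 5, b = 3, c = 8, d = 5, e = 2 works:
  constraint 3 holds since d + e = 7.
  constraint 8 holds since b - e = 1.
  constraint 11 holds since d + b = 8.
The rest check out directly.

Satisfiable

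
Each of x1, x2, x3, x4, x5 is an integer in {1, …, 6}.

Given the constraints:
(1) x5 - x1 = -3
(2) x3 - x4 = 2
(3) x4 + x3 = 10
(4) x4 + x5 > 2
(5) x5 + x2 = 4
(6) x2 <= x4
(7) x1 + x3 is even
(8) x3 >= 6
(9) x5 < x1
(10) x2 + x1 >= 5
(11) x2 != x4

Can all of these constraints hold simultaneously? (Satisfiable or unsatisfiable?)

Take x1 = 4, x2 = 3, x3 = 6, x4 = 4, x5 = 1. Then constraint 1: x5 - x1 = -3; constraint 2: x3 - x4 = 2; constraint 3: x4 + x3 = 10, and every other listed constraint is also met.

Satisfiable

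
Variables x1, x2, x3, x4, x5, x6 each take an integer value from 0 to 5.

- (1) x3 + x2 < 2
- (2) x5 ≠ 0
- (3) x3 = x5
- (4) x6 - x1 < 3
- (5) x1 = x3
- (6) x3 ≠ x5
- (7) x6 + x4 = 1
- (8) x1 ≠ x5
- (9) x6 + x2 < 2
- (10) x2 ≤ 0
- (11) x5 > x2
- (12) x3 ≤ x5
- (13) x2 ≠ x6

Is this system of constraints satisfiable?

Unsatisfiable

From constraints 3 and 5, x1 = x3 = x5, so x1 = x5. But constraint 8 says x1 ≠ x5. Contradiction.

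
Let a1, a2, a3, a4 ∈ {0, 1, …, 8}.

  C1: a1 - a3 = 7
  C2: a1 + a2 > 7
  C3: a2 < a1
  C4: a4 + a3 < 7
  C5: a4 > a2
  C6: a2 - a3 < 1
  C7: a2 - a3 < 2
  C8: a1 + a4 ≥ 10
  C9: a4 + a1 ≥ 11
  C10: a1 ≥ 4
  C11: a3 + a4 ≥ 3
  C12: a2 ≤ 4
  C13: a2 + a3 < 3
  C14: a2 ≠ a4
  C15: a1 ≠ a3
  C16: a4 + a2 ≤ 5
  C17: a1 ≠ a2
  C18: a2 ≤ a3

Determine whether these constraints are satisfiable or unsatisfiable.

One satisfying assignment is a1 = 8, a2 = 1, a3 = 1, a4 = 4.
For the less obvious constraints — constraint 1: a1 - a3 = 7; constraint 2: a1 + a2 = 9; constraint 4: a4 + a3 = 5 — and the others hold by inspection.

Satisfiable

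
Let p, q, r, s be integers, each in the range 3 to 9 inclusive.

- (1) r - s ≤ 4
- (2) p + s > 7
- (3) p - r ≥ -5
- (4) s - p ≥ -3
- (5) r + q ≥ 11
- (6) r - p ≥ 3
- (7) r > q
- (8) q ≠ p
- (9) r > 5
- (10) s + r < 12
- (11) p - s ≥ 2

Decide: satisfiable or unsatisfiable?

Constraints 1, 6, and 11 give s − r ≥ -4, r − p ≥ 3, p − s ≥ 2.
Adding all 3 inequalities: the left sides telescope to 0, and the right sides sum to (-4) + 3 + 2 = 1. So 0 ≥ 1, which is false.

Unsatisfiable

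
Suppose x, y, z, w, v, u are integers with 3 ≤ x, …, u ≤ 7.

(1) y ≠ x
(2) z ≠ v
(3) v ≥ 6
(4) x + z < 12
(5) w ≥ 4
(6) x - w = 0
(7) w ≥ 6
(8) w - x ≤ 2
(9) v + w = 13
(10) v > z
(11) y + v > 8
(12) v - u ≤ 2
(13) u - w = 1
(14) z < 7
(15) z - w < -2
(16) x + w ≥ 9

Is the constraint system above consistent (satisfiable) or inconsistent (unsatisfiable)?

Satisfiable

Try x = 6, y = 3, z = 3, w = 6, v = 7, u = 7.
Check constraint 4: x + z = 9; constraint 6: x - w = 0; constraint 8: w - x = 0. The remaining constraints are straightforward to verify.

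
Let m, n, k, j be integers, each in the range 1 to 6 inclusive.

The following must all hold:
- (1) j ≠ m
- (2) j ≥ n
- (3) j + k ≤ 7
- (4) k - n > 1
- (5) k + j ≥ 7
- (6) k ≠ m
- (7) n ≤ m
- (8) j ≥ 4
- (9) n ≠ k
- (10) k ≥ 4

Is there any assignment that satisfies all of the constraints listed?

Unsatisfiable

From constraint 8: j ≥ 4. From constraint 10: k ≥ 4. Hence j + k ≥ 8. But constraint 3 requires j + k ≤ 7, and 7 < 8. Contradiction.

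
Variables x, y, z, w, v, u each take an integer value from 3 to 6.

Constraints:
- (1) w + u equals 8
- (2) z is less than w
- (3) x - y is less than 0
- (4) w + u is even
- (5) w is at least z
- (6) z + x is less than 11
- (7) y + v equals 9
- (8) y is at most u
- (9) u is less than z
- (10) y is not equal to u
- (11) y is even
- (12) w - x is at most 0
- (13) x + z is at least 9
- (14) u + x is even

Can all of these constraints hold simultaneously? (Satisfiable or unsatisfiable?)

Constraints 2, 3, 8, 9, and 12 give u < z, z < w, w ≤ x, x < y, y ≤ u. Chaining: u < z < w ≤ x < y ≤ u, which forces u < u — impossible.

Unsatisfiable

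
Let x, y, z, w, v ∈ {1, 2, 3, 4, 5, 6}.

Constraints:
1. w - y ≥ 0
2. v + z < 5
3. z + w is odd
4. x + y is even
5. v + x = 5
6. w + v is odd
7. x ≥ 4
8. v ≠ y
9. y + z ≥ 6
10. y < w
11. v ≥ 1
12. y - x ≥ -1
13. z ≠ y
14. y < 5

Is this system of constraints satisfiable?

The assignment x = 4, y = 4, z = 3, w = 6, v = 1 works:
  constraint 1 holds since w - y = 2.
  constraint 2 holds since v + z = 4.
  constraint 5 holds since v + x = 5.
The rest check out directly.

Satisfiable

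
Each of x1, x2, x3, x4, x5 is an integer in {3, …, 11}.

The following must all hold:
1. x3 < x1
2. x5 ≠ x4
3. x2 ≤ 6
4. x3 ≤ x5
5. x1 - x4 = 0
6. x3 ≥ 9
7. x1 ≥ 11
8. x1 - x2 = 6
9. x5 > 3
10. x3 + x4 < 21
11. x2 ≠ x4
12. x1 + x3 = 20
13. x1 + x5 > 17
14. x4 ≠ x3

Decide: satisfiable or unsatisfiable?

Try x1 = 11, x2 = 5, x3 = 9, x4 = 11, x5 = 9.
Check constraint 5: x1 - x4 = 0; constraint 8: x1 - x2 = 6; constraint 10: x3 + x4 = 20. The remaining constraints are straightforward to verify.

Satisfiable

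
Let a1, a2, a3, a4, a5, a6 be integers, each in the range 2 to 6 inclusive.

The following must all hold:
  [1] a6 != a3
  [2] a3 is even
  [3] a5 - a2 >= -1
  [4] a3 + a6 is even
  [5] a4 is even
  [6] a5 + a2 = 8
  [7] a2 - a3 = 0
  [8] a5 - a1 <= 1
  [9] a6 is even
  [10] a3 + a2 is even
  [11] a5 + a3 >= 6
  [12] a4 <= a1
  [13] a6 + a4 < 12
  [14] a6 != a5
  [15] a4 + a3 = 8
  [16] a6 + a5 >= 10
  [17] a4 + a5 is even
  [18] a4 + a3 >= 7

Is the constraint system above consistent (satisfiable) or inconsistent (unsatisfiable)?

Try a1 = 5, a2 = 4, a3 = 4, a4 = 4, a5 = 4, a6 = 6.
Check constraint 3: a5 - a2 = 0; constraint 6: a5 + a2 = 8; constraint 7: a2 - a3 = 0. The remaining constraints are straightforward to verify.

Satisfiable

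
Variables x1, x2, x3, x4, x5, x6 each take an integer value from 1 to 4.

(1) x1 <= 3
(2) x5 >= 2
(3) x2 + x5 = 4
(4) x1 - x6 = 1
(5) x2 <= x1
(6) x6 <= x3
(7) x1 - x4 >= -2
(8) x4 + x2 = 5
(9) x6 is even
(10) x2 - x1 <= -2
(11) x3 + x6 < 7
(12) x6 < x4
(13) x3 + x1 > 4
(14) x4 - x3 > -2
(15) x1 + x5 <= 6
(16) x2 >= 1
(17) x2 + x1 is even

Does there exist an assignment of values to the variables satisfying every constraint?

Try x1 = 3, x2 = 1, x3 = 4, x4 = 4, x5 = 3, x6 = 2.
Check constraint 3: x2 + x5 = 4; constraint 4: x1 - x6 = 1. The remaining constraints are straightforward to verify.

Satisfiable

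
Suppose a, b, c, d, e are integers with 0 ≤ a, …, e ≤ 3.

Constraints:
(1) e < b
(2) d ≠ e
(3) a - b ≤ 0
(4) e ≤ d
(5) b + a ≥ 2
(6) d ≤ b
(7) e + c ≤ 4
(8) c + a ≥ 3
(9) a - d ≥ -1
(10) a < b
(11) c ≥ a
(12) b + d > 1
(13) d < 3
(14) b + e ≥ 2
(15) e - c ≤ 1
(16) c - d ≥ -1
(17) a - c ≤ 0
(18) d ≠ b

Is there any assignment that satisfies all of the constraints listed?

Try a = 1, b = 3, c = 2, d = 1, e = 0.
Check constraint 3: a - b = -2; constraint 5: b + a = 4. The remaining constraints are straightforward to verify.

Satisfiable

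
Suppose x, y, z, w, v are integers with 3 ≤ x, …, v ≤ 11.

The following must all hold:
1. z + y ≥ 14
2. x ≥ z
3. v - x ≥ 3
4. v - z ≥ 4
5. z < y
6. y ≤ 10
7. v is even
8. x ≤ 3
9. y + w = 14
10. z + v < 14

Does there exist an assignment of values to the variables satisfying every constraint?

From constraints 2 and 8: z ≤ x ≤ 3. From constraint 6: y ≤ 10. Hence z + y ≤ 13. But constraint 1 requires z + y ≥ 14, and 14 > 13. Contradiction.

Unsatisfiable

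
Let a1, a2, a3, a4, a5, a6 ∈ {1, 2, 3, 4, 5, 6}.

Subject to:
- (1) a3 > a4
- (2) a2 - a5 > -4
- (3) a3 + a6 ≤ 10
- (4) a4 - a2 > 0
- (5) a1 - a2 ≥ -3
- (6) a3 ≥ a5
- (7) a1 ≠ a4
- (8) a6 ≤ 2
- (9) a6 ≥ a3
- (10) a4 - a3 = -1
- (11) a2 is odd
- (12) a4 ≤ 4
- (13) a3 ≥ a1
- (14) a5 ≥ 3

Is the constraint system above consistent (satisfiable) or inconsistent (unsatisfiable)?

From constraints 6 and 14: a3 ≥ a5 and a5 ≥ 3, so a3 ≥ 3. From constraints 8 and 9: a3 ≤ a6 and a6 ≤ 2, so a3 ≤ 2. But 2 < 3, so no value of a3 works.

Unsatisfiable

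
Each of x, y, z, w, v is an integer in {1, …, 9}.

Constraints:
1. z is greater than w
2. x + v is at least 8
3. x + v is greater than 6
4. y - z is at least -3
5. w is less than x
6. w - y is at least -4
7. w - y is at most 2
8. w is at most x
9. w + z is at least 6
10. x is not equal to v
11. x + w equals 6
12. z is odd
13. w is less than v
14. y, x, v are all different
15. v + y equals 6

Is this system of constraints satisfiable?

The assignment x = 5, y = 2, z = 5, w = 1, v = 4 works:
  constraint 2 holds since x + v = 9.
  constraint 3 holds since x + v = 9.
The rest check out directly.

Satisfiable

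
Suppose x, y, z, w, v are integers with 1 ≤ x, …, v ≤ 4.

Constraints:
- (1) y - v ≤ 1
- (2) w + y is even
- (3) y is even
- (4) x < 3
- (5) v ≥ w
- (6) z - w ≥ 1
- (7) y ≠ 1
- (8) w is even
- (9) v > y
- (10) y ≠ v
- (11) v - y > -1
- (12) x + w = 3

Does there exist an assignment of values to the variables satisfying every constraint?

Try x = 1, y = 2, z = 4, w = 2, v = 4.
Check constraint 1: y - v = -2; constraint 6: z - w = 2. The remaining constraints are straightforward to verify.

Satisfiable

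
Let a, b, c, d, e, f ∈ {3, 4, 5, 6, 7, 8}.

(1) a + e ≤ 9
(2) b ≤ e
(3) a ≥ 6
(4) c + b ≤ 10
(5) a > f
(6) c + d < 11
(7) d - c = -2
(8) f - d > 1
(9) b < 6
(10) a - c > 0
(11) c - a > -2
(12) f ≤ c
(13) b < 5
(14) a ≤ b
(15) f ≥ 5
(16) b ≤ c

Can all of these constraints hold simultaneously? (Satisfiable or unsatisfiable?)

From constraints 12 and 15: c ≥ f ≥ 5. From constraints 3 and 14: b ≥ a ≥ 6. Hence c + b ≥ 11. But constraint 4 requires c + b ≤ 10, and 10 < 11. Contradiction.

Unsatisfiable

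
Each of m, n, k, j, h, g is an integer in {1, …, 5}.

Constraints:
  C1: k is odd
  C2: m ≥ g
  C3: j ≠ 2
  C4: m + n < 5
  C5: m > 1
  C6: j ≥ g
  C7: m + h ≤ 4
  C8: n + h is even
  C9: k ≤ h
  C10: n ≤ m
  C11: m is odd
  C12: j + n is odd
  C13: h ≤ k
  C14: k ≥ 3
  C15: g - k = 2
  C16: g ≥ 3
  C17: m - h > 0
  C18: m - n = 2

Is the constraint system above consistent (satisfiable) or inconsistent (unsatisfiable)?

From constraints 2 and 16: m ≥ g ≥ 3. From constraints 9 and 14: h ≥ k ≥ 3. Hence m + h ≥ 6. But constraint 7 requires m + h ≤ 4, and 4 < 6. Contradiction.

Unsatisfiable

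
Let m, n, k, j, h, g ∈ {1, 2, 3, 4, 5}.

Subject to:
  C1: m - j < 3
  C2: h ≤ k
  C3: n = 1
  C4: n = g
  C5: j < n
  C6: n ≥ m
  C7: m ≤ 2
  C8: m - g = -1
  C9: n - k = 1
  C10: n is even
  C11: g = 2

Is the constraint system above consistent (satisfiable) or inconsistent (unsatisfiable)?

Constraint 3 fixes n = 1 and constraint 11 fixes g = 2, but constraint 4 requires n = g. Since 1 ≠ 2, contradiction.

Unsatisfiable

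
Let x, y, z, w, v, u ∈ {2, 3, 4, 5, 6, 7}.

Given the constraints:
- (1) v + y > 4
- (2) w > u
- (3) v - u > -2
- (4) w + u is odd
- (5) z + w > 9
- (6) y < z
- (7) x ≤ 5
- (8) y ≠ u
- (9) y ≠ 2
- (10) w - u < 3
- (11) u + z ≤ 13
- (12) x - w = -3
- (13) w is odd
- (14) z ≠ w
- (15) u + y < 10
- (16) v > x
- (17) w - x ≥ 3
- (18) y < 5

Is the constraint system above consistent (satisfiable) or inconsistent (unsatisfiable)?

The assignment x = 2, y = 3, z = 7, w = 5, v = 4, u = 4 works:
  constraint 1 holds since v + y = 7.
  constraint 3 holds since v - u = 0.
The rest check out directly.

Satisfiable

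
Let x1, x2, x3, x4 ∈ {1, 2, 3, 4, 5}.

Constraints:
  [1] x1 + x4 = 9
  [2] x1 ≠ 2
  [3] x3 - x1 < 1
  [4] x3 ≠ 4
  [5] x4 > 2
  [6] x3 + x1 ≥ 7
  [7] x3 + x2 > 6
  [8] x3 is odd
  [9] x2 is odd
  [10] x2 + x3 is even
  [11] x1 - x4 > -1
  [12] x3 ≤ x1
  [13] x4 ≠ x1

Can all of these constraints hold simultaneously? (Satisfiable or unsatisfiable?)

Satisfiable

Take x1 = 5, x2 = 5, x3 = 3, x4 = 4. Then constraint 1: x1 + x4 = 9; constraint 3: x3 - x1 = -2, and every other listed constraint is also met.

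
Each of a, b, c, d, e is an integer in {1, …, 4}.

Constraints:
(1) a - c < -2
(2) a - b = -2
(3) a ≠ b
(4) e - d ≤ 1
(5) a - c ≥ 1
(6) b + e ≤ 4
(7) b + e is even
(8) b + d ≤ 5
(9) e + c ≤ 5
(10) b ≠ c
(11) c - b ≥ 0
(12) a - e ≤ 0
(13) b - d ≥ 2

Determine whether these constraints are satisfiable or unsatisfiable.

Unsatisfiable

Constraints 4, 5, 11, 12, and 13 give a − c ≥ 1, c − b ≥ 0, b − d ≥ 2, d − e ≥ -1, e − a ≥ 0.
Adding all 5 inequalities: the left sides telescope to 0, and the right sides sum to 1 + 0 + 2 + (-1) + 0 = 2. So 0 ≥ 2, which is false.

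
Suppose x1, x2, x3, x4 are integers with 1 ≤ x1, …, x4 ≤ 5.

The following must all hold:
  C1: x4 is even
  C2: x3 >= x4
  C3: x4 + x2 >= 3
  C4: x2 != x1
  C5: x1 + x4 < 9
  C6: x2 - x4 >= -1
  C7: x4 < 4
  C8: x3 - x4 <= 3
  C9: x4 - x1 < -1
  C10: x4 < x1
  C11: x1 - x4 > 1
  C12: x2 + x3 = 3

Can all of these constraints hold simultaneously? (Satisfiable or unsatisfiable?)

Satisfiable

Take x1 = 4, x2 = 1, x3 = 2, x4 = 2. Then constraint 3: x4 + x2 = 3; constraint 5: x1 + x4 = 6; constraint 6: x2 - x4 = -1, and every other listed constraint is also met.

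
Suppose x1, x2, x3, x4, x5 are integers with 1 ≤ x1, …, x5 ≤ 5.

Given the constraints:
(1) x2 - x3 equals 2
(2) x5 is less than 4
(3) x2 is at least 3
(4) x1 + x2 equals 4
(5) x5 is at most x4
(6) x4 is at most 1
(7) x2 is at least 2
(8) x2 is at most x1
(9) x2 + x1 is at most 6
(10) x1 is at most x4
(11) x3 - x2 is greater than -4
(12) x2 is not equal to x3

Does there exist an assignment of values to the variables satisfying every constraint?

From constraints 3 and 8: x1 ≥ x2 and x2 ≥ 3, so x1 ≥ 3. From constraints 6 and 10: x1 ≤ x4 and x4 ≤ 1, so x1 ≤ 1. But 1 < 3, so no value of x1 works.

Unsatisfiable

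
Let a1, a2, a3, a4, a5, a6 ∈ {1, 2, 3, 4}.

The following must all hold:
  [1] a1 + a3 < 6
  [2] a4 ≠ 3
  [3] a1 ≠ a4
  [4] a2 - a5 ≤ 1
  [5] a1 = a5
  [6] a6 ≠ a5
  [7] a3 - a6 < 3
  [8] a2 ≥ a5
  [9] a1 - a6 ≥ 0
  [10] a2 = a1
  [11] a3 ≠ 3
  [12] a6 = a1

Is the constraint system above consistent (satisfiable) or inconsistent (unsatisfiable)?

Unsatisfiable

From constraints 5 and 12, a6 = a1 = a5, so a6 = a5. But constraint 6 says a6 ≠ a5. Contradiction.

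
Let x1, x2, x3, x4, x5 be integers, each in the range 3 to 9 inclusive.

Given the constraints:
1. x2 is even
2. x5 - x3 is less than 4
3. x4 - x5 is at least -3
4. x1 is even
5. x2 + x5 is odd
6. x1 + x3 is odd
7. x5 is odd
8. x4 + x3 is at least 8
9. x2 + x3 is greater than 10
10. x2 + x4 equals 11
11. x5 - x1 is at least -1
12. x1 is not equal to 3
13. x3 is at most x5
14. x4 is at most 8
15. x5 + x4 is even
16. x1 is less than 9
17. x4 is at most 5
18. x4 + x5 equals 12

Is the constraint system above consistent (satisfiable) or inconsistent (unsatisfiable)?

Satisfiable

One satisfying assignment is x1 = 6, x2 = 6, x3 = 5, x4 = 5, x5 = 7.
For the less obvious constraints — constraint 2: x5 - x3 = 2; constraint 3: x4 - x5 = -2 — and the others hold by inspection.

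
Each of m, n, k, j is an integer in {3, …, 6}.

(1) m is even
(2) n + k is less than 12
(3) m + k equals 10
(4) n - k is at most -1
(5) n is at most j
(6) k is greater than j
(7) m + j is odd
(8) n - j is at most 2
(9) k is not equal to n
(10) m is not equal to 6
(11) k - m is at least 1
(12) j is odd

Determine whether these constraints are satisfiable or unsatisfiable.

One satisfying assignment is m = 4, n = 3, k = 6, j = 3.
For the less obvious constraints — constraint 2: n + k = 9; constraint 3: m + k = 10; constraint 4: n - k = -3 — and the others hold by inspection.

Satisfiable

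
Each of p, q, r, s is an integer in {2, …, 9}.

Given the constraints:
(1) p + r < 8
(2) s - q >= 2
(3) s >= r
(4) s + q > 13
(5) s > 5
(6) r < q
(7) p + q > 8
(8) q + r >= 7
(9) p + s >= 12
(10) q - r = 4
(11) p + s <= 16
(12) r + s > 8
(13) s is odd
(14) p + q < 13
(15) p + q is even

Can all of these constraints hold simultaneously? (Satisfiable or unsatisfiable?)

Satisfiable

The assignment p = 4, q = 6, r = 2, s = 9 works:
  constraint 1 holds since p + r = 6.
  constraint 2 holds since s - q = 3.
  constraint 4 holds since s + q = 15.
The rest check out directly.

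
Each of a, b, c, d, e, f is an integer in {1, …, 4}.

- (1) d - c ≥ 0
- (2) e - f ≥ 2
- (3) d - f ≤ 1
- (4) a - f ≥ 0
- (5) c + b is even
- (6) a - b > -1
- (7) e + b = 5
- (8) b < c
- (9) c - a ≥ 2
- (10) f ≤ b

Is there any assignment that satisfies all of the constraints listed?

Unsatisfiable

Constraints 1, 3, 4, and 9 give d − c ≥ 0, c − a ≥ 2, a − f ≥ 0, f − d ≥ -1.
Adding all 4 inequalities: the left sides telescope to 0, and the right sides sum to 0 + 2 + 0 + (-1) = 1. So 0 ≥ 1, which is false.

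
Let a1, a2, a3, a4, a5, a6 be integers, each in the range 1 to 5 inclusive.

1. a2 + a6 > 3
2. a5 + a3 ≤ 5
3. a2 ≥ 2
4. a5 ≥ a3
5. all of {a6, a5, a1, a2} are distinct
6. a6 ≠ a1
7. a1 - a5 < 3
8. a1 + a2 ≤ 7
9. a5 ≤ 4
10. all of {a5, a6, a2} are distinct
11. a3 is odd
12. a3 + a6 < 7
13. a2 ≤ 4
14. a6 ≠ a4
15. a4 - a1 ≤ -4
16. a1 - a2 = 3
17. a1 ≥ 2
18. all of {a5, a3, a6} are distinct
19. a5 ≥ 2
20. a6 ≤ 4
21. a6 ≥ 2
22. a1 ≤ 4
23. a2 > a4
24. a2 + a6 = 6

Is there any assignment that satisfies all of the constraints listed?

Unsatisfiable

Constraints 3, 9, 13, 17, 19, 20, 21, and 22 confine each of a6, a5, a1, a2 to the 3 values {2, …, 4}.
Constraint 5 requires all 4 of them to be distinct, but only 3 values are available — impossible by the pigeonhole principle.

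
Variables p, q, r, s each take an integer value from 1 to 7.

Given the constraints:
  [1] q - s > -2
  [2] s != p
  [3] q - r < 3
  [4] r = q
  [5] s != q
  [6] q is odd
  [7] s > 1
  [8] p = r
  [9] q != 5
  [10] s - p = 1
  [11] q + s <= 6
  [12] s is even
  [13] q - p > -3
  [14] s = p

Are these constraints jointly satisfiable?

From constraints 4, 8, and 14, s = p = r = q, so s = q. But constraint 5 says s ≠ q. Contradiction.

Unsatisfiable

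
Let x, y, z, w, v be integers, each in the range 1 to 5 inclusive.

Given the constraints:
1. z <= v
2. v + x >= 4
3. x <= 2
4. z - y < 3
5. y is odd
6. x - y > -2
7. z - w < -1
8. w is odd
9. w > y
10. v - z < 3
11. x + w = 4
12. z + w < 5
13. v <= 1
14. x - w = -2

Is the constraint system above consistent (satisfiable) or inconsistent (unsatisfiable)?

From constraint 13: v ≤ 1. From constraint 3: x ≤ 2. Hence v + x ≤ 3. But constraint 2 requires v + x ≥ 4, and 4 > 3. Contradiction.

Unsatisfiable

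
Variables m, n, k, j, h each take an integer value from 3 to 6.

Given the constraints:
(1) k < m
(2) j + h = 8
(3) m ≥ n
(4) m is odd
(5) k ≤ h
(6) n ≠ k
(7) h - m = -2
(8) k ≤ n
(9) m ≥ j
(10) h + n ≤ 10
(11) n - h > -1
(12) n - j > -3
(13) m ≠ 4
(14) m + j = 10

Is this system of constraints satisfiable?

Satisfiable

Take m = 5, n = 5, k = 3, j = 5, h = 3. Then constraint 2: j + h = 8; constraint 7: h - m = -2, and every other listed constraint is also met.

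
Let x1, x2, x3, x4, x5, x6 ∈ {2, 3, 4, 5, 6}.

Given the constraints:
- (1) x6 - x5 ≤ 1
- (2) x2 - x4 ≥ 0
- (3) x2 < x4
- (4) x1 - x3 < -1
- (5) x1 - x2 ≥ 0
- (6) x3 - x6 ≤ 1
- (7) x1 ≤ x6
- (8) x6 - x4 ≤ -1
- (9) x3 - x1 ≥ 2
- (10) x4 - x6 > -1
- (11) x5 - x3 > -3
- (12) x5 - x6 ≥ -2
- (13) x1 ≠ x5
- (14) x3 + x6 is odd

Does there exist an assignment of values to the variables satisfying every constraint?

Constraints 2, 5, 6, 8, and 9 give x6 − x3 ≥ -1, x3 − x1 ≥ 2, x1 − x2 ≥ 0, x2 − x4 ≥ 0, x4 − x6 ≥ 1.
Adding all 5 inequalities: the left sides telescope to 0, and the right sides sum to (-1) + 2 + 0 + 0 + 1 = 2. So 0 ≥ 2, which is false.

Unsatisfiable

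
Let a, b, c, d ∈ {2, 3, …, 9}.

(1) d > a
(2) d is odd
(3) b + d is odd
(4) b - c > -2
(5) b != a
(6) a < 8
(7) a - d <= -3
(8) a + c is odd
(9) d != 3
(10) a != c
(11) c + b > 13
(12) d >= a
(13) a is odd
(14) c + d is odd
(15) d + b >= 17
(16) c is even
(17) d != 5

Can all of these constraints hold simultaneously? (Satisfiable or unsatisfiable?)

Setting (a, b, c, d) = (3, 8, 8, 9) satisfies everything: constraint 4: b - c = 0; constraint 7: a - d = -6; constraint 11: c + b = 16, and the others follow.

Satisfiable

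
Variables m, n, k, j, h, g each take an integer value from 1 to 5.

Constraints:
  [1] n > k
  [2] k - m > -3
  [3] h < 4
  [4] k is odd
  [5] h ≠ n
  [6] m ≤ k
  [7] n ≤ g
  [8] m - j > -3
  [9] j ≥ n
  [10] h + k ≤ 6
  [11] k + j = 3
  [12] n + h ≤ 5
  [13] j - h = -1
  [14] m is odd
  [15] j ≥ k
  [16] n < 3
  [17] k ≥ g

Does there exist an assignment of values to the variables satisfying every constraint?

Constraints 1, 7, and 17 give g ≤ k, k < n, n ≤ g. Chaining: g ≤ k < n ≤ g, which forces g < g — impossible.

Unsatisfiable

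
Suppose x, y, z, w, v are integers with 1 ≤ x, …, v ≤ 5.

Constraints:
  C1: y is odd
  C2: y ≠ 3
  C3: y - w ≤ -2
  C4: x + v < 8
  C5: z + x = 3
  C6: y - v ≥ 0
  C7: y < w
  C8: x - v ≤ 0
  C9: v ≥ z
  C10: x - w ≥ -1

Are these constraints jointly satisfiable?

Unsatisfiable

Constraints 3, 6, 8, and 10 give x − w ≥ -1, w − y ≥ 2, y − v ≥ 0, v − x ≥ 0.
Adding all 4 inequalities: the left sides telescope to 0, and the right sides sum to (-1) + 2 + 0 + 0 = 1. So 0 ≥ 1, which is false.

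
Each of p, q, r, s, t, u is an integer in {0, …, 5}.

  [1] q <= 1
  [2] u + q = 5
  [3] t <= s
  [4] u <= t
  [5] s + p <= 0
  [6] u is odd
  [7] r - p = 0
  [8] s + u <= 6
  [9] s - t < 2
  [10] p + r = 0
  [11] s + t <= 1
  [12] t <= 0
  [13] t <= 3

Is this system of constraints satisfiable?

Unsatisfiable

From constraints 4 and 13: u ≤ t ≤ 3. From constraint 1: q ≤ 1. Hence u + q ≤ 4. But constraint 2 requires u + q = 5, and 5 > 4. Contradiction.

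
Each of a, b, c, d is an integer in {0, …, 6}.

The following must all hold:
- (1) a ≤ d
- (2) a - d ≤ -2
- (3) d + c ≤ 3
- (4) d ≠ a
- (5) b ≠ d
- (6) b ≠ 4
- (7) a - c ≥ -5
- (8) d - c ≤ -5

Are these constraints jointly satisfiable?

Unsatisfiable

Constraints 2, 7, and 8 give d − a ≥ 2, a − c ≥ -5, c − d ≥ 5.
Adding all 3 inequalities: the left sides telescope to 0, and the right sides sum to 2 + (-5) + 5 = 2. So 0 ≥ 2, which is false.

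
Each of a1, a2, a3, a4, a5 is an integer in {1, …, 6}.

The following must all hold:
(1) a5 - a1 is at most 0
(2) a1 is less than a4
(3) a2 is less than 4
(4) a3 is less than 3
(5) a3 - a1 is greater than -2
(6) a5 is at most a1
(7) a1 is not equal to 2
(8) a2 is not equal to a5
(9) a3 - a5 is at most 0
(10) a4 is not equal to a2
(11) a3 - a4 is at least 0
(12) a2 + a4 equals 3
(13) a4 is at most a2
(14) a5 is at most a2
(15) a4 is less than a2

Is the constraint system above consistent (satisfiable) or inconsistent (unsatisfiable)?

Unsatisfiable

Constraints 2, 6, 9, and 11 give a4 ≤ a3, a3 ≤ a5, a5 ≤ a1, a1 < a4. Chaining: a4 ≤ a3 ≤ a5 ≤ a1 < a4, which forces a4 < a4 — impossible.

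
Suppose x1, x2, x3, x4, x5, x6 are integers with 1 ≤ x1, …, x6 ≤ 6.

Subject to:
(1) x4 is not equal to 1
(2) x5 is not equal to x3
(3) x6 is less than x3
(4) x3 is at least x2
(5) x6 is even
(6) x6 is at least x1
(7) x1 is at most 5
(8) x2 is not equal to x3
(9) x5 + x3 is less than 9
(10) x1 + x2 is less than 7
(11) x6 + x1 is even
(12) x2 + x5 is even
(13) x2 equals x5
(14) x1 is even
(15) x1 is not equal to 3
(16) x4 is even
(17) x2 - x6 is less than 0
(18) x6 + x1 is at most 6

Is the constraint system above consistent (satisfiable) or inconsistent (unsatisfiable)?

Take x1 = 2, x2 = 2, x3 = 5, x4 = 6, x5 = 2, x6 = 4. Then constraint 9: x5 + x3 = 7; constraint 10: x1 + x2 = 4; constraint 17: x2 - x6 = -2, and every other listed constraint is also met.

Satisfiable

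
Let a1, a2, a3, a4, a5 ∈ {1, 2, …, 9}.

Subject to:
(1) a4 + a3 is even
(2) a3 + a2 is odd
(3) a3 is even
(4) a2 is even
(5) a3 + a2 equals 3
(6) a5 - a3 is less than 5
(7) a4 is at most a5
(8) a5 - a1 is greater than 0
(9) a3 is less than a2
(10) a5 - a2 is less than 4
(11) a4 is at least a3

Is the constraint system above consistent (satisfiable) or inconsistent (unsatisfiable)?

Constraint 3 makes a3 even and constraint 4 makes a2 even, so a3 + a2 must be even. Constraint 2 says a3 + a2 is odd — contradiction.

Unsatisfiable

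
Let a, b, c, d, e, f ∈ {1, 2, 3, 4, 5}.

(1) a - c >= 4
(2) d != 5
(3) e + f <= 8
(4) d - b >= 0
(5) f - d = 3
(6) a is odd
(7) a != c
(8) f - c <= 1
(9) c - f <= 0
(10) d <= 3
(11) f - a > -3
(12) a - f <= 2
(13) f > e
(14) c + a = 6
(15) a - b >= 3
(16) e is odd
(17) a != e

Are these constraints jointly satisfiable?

Unsatisfiable

Constraints 1, 8, and 12 give c − f ≥ -1, f − a ≥ -2, a − c ≥ 4.
Adding all 3 inequalities: the left sides telescope to 0, and the right sides sum to (-1) + (-2) + 4 = 1. So 0 ≥ 1, which is false.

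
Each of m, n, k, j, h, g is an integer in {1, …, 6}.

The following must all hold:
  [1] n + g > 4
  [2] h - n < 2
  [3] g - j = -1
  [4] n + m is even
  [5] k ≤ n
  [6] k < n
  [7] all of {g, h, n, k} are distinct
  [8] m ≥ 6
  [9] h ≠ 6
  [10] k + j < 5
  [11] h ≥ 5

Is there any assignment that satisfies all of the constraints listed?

Satisfiable

One satisfying assignment is m = 6, n = 6, k = 2, j = 2, h = 5, g = 1.
For the less obvious constraints — constraint 1: n + g = 7; constraint 2: h - n = -1; constraint 3: g - j = -1 — and the others hold by inspection.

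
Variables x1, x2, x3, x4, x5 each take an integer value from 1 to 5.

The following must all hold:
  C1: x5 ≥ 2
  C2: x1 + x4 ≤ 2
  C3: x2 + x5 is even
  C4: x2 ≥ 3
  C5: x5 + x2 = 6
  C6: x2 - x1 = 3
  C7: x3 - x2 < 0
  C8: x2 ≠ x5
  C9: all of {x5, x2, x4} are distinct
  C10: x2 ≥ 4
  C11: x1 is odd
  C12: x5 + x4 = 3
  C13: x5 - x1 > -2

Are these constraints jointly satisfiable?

Try x1 = 1, x2 = 4, x3 = 1, x4 = 1, x5 = 2.
Check constraint 2: x1 + x4 = 2; constraint 5: x5 + x2 = 6. The remaining constraints are straightforward to verify.

Satisfiable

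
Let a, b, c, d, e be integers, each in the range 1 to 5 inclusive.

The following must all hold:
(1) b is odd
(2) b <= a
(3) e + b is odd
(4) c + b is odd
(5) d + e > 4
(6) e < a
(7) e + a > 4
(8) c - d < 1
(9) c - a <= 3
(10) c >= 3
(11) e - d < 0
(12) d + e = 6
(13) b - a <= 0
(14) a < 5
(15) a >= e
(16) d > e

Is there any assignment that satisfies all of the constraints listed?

Satisfiable

The assignment a = 4, b = 1, c = 4, d = 4, e = 2 works:
  constraint 5 holds since d + e = 6.
  constraint 7 holds since e + a = 6.
The rest check out directly.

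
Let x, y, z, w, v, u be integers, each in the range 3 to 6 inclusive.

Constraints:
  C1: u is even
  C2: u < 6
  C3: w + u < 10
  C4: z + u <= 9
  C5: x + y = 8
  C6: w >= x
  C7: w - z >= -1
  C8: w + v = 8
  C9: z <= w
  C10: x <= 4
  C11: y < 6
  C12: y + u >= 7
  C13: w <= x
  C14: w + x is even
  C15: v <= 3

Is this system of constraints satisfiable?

From constraints 10 and 13: w ≤ x ≤ 4. From constraint 15: v ≤ 3. Hence w + v ≤ 7. But constraint 8 requires w + v = 8, and 8 > 7. Contradiction.

Unsatisfiable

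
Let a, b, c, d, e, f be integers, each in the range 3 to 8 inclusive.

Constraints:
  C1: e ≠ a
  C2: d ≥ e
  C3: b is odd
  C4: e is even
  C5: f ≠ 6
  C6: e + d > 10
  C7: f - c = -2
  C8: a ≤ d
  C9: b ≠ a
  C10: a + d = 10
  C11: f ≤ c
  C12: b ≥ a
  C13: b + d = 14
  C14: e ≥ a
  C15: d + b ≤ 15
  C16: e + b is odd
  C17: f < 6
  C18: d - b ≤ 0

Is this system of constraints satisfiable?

The assignment a = 3, b = 7, c = 7, d = 7, e = 6, f = 5 works:
  constraint 6 holds since e + d = 13.
  constraint 7 holds since f - c = -2.
  constraint 10 holds since a + d = 10.
The rest check out directly.

Satisfiable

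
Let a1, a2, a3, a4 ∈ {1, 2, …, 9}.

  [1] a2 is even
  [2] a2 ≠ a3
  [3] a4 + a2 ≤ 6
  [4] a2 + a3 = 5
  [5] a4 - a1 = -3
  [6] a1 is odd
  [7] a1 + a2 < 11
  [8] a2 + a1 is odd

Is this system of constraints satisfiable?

Take a1 = 7, a2 = 2, a3 = 3, a4 = 4. Then constraint 3: a4 + a2 = 6; constraint 4: a2 + a3 = 5, and every other listed constraint is also met.

Satisfiable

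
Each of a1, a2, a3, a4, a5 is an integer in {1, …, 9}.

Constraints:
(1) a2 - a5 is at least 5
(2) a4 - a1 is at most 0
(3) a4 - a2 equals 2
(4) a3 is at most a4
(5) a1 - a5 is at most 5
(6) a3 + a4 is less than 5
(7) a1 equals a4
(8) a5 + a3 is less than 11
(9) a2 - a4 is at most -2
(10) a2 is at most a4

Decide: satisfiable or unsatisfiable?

Constraints 1, 2, 5, and 9 give a5 − a1 ≥ -5, a1 − a4 ≥ 0, a4 − a2 ≥ 2, a2 − a5 ≥ 5.
Adding all 4 inequalities: the left sides telescope to 0, and the right sides sum to (-5) + 0 + 2 + 5 = 2. So 0 ≥ 2, which is false.

Unsatisfiable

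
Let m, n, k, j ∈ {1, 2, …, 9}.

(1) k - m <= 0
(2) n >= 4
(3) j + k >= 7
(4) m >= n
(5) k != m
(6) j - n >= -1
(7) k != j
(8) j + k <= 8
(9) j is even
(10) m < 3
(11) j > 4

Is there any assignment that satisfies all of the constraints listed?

From constraints 2 and 4: m ≥ n and n ≥ 4, so m ≥ 4. From constraint 10: m ≤ 2. But 2 < 4, so no value of m works.

Unsatisfiable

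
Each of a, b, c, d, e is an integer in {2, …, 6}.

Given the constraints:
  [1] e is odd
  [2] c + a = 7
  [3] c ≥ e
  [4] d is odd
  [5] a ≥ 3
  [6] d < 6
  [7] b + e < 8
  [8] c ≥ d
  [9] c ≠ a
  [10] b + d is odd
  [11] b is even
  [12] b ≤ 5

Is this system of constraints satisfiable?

Satisfiable

The assignment a = 3, b = 4, c = 4, d = 3, e = 3 works:
  constraint 1 holds since e = 3 is odd.
  constraint 2 holds since c + a = 7.
  constraint 7 holds since b + e = 7.
The rest check out directly.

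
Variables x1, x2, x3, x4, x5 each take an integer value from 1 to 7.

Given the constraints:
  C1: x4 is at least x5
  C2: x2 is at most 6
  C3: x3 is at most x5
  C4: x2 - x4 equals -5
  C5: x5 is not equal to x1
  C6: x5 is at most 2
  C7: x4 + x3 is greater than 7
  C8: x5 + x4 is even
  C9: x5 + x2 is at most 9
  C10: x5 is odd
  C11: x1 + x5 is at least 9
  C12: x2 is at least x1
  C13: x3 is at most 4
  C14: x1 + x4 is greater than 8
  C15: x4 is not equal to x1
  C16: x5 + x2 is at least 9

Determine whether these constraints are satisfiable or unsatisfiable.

From constraints 2 and 12: x1 ≤ x2 ≤ 6. From constraint 6: x5 ≤ 2. Hence x1 + x5 ≤ 8. But constraint 11 requires x1 + x5 ≥ 9, and 9 > 8. Contradiction.

Unsatisfiable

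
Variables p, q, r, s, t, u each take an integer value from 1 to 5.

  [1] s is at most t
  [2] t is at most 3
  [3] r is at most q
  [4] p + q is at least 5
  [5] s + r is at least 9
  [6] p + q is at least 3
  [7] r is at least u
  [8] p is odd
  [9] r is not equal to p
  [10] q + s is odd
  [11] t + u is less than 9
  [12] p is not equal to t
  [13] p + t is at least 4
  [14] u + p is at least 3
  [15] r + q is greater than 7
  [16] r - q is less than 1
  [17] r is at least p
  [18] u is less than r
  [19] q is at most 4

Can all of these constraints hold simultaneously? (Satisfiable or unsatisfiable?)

From constraints 1 and 2: s ≤ t ≤ 3. From constraints 3 and 19: r ≤ q ≤ 4. Hence s + r ≤ 7. But constraint 5 requires s + r ≥ 9, and 9 > 7. Contradiction.

Unsatisfiable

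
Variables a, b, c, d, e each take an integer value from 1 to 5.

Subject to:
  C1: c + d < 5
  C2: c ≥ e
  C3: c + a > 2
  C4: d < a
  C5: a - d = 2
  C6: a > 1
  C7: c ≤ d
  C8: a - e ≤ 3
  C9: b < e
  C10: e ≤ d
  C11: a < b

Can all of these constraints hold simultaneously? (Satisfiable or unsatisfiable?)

Unsatisfiable

Constraints 2, 4, 7, 9, and 11 give d < a, a < b, b < e, e ≤ c, c ≤ d. Chaining: d < a < b < e ≤ c ≤ d, which forces d < d — impossible.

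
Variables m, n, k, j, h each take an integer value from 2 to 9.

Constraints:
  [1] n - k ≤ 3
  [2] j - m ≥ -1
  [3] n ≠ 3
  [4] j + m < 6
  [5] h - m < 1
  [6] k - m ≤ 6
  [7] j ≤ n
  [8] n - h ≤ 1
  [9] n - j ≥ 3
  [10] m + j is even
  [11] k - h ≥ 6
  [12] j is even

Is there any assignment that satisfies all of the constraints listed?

Unsatisfiable

Constraints 2, 6, 8, 9, and 11 give m − k ≥ -6, k − h ≥ 6, h − n ≥ -1, n − j ≥ 3, j − m ≥ -1.
Adding all 5 inequalities: the left sides telescope to 0, and the right sides sum to (-6) + 6 + (-1) + 3 + (-1) = 1. So 0 ≥ 1, which is false.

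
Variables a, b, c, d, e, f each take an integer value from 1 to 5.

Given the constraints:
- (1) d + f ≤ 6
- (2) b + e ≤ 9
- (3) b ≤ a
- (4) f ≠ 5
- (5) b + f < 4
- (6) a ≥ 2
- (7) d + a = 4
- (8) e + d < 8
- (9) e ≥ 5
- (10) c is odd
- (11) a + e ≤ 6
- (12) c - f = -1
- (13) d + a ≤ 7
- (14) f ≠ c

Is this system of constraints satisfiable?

From constraint 6: a ≥ 2. From constraint 9: e ≥ 5. Hence a + e ≥ 7. But constraint 11 requires a + e ≤ 6, and 6 < 7. Contradiction.

Unsatisfiable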